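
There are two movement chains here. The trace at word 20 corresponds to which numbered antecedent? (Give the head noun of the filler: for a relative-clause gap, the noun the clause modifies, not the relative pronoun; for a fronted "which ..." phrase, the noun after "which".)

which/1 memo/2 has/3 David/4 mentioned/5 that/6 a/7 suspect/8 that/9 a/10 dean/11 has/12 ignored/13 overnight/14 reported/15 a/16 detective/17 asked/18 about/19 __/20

The marked gap is the object of the preposition "about" of "asked".
Its filler is the fronted wh-phrase "which memo", at word 2.
(The other dependency links word 8 to a gap after word 13.)

2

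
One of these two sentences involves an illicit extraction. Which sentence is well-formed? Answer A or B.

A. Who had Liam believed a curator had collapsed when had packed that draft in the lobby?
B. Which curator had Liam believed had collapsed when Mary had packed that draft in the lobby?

B

In A, the wh-phrase is extracted from inside an adjunct island (introduced by "when"), which blocks movement.
In B, the extraction path crosses only that-complement boundaries, which are transparent.
So B is grammatical.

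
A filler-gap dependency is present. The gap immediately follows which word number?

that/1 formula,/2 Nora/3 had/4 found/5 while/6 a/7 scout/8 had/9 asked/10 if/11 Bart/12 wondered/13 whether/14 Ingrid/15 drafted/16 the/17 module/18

The displaced element is "that formula" (word 2).
It functions as the direct object of "found", so the gap sits immediately after word 5 ("found").
Base order: Nora had found that formula while a scout had asked if Bart wondered whether Ingrid drafted the module.

5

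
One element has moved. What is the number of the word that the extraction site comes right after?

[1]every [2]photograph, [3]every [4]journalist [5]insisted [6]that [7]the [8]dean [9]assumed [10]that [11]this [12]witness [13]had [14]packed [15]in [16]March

14

The displaced element is "every photograph" (word 2).
It is linked across 2 clause boundaries (that → that).
It functions as the direct object of "packed", so the gap sits immediately after word 14 ("packed").
Base order: Every journalist insisted that the dean assumed that this witness had packed every photograph in March.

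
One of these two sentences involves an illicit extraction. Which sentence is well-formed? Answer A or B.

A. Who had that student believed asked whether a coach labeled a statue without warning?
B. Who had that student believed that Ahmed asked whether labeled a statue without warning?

A

In B, the wh-phrase is extracted from inside a wh-island (introduced by "whether"), which blocks movement.
In A, the extraction path crosses only that-complement boundaries, which are transparent.
So A is grammatical.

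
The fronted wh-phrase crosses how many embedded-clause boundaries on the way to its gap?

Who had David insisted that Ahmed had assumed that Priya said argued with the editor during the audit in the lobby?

"who" is extracted from the subject of "argued".
Boundaries crossed, outermost first: [that], [that], [Ø] — 3 in total.

3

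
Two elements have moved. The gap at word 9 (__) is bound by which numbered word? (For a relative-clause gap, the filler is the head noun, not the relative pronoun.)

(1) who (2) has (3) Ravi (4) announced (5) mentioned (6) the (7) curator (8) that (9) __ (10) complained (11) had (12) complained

The marked gap is inside the relative clause, the subject of "complained".
Its filler is the head noun "curator" (via "that"), at word 7.
(The other dependency links word 1 to a gap after word 4.)

7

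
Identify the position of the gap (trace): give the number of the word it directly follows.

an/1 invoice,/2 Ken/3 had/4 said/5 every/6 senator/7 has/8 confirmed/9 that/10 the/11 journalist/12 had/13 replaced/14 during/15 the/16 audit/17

14

The displaced element is "an invoice" (word 2).
It is linked across 2 clause boundaries (Ø → that).
It functions as the direct object of "replaced", so the gap sits immediately after word 14 ("replaced").
Base order: Ken had said every senator has confirmed that the journalist had replaced an invoice during the audit.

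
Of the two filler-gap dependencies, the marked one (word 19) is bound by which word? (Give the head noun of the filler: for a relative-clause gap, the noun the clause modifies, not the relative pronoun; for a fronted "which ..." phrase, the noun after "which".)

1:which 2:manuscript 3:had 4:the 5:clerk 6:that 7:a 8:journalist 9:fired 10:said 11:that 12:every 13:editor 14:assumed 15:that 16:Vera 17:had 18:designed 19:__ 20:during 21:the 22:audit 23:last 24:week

2

The marked gap is the direct object of "designed".
Its filler is the fronted wh-phrase "which manuscript", at word 2.
(The other dependency links word 5 to a gap after word 9.)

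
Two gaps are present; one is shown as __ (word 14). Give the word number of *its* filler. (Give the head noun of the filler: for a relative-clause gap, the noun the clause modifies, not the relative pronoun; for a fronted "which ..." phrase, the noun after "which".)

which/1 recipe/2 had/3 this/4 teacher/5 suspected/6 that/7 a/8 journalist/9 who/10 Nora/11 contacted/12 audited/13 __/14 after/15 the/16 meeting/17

2

The marked gap is the direct object of "audited".
Its filler is the fronted wh-phrase "which recipe", at word 2.
(The other dependency links word 9 to a gap after word 12.)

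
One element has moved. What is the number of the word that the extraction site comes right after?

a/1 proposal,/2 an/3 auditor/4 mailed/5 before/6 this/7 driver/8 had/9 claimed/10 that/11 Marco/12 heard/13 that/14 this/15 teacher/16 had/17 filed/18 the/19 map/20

The displaced element is "a proposal" (word 2).
It functions as the direct object of "mailed", so the gap sits immediately after word 5 ("mailed").
Base order: An auditor mailed a proposal before this driver had claimed that Marco heard that this teacher had filed the map.

5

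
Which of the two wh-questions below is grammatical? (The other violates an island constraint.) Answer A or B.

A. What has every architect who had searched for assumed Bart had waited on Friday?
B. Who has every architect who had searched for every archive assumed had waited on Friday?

In A, the wh-phrase is extracted from inside a complex-NP island (relative clause) (introduced by "who"), which blocks movement.
In B, the extraction path crosses only that-complement boundaries, which are transparent.
So B is grammatical.

B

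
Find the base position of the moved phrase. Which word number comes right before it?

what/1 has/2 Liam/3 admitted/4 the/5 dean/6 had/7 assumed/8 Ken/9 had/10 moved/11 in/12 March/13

11

The displaced element is "what" (word 1).
It is linked across 2 clause boundaries (Ø → Ø).
It functions as the direct object of "moved", so the gap sits immediately after word 11 ("moved").
Base order: Liam has admitted the dean had assumed Ken had moved what in March.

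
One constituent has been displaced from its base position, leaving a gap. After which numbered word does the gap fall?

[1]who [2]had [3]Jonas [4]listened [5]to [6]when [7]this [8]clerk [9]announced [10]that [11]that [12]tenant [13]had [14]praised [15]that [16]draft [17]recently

The displaced element is "who" (word 1).
It functions as the object of the preposition "to" of "listened", so the gap sits immediately after word 5 ("to").
Base order: Jonas had listened to who when this clerk announced that that tenant had praised that draft recently.

5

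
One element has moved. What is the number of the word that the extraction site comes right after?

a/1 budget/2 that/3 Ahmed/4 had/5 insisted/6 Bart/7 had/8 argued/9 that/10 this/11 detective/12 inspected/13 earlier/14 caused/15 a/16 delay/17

The displaced element is "a budget" (word 2).
It is linked across 2 clause boundaries (Ø → that).
It functions as the direct object of "inspected", so the gap sits immediately after word 13 ("inspected").
Base order: Ahmed had insisted Bart had argued that this detective inspected a budget earlier.

13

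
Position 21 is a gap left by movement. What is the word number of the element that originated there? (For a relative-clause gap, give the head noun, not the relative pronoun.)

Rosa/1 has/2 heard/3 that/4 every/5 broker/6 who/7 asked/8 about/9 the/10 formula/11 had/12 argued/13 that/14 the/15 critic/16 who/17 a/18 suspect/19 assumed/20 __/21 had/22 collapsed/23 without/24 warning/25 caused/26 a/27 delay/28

16

The gap at 21 is the subject of "collapsed", inside a relative clause.
The relative pronoun is "who" (word 17); it is bound by the head noun immediately before it.
Its filler is the head noun "critic", at word 16.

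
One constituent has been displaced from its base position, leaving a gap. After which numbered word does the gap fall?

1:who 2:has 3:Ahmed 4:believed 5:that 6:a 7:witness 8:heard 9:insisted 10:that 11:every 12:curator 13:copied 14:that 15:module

The displaced element is "who" (word 1).
It is linked across 2 clause boundaries (that → Ø).
It functions as the subject of "insisted", so the gap sits immediately after word 8 ("heard").
Base order: Ahmed has believed that a witness heard that who insisted that every curator copied that module.

8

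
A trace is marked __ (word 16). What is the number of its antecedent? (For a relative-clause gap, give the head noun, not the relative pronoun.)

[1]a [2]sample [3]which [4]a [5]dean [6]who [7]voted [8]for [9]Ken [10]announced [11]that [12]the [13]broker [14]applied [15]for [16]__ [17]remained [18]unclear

The gap at 16 is the prepositional object of "applied", inside a relative clause.
The relative pronoun is "which" (word 3); it is bound by the head noun immediately before it.
Its filler is the head noun "sample", at word 2.

2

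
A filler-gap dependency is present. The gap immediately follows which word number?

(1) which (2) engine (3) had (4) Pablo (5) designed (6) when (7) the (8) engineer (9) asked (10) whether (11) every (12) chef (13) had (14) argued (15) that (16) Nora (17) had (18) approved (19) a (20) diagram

5

The displaced element is "which engine" (word 2).
It functions as the direct object of "designed", so the gap sits immediately after word 5 ("designed").
Base order: Pablo had designed which engine when the engineer asked whether every chef had argued that Nora had approved a diagram.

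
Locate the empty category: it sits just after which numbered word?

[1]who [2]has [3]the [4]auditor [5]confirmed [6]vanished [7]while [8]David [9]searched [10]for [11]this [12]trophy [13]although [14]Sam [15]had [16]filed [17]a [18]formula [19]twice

The displaced element is "who" (word 1).
It is linked across 1 clause boundary (Ø).
It functions as the subject of "vanished", so the gap sits immediately after word 5 ("confirmed").
Base order: The auditor has confirmed that who vanished while David searched for this trophy although Sam had filed a formula twice.

5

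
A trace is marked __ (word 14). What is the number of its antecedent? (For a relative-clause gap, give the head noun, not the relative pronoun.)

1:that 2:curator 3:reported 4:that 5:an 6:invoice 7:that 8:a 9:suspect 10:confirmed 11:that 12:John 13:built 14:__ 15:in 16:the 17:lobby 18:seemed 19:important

The gap at 14 is the object of "built", inside a relative clause.
The relative pronoun is "that" (word 7); it is bound by the head noun immediately before it.
Its filler is the head noun "invoice", at word 6.

6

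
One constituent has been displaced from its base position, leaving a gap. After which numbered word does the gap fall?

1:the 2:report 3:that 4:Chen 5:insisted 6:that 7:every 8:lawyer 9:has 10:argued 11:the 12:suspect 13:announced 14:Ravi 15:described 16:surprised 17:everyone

The displaced element is "the report" (word 2).
It is linked across 3 clause boundaries (that → Ø → Ø).
It functions as the direct object of "described", so the gap sits immediately after word 15 ("described").
Base order: Chen insisted that every lawyer has argued the suspect announced Ravi described the report.

15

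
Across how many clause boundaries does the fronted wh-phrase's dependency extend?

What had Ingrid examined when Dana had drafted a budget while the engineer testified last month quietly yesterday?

"what" originates inside the matrix clause — no clause boundary is crossed.

0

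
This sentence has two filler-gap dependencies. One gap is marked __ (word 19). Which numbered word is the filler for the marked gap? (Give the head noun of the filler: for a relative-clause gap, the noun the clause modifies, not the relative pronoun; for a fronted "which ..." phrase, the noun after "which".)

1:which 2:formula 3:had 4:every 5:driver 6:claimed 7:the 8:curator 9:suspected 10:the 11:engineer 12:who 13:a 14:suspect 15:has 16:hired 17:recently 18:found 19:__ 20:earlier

2

The marked gap is the direct object of "found".
Its filler is the fronted wh-phrase "which formula", at word 2.
(The other dependency links word 11 to a gap after word 16.)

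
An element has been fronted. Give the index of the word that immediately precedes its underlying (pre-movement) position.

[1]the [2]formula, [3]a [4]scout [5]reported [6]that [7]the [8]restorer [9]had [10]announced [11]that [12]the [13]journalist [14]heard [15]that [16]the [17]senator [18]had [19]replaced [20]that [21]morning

19

The displaced element is "the formula" (word 2).
It is linked across 3 clause boundaries (that → that → that).
It functions as the direct object of "replaced", so the gap sits immediately after word 19 ("replaced").
Base order: A scout reported that the restorer had announced that the journalist heard that the senator had replaced the formula that morning.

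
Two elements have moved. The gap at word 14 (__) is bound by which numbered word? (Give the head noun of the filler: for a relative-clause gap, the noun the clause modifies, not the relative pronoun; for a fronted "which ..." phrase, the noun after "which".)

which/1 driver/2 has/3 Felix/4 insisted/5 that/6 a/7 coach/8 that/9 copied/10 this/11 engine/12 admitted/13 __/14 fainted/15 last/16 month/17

2

The marked gap is the subject of "fainted".
Its filler is the fronted wh-phrase "which driver", at word 2.
(The other dependency links word 8 to a gap after word 9.)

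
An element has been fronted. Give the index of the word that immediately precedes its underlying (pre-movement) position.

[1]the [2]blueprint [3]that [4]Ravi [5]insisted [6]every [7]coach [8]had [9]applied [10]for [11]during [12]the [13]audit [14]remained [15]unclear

10

The displaced element is "the blueprint" (word 2).
It is linked across 1 clause boundary (Ø).
It functions as the object of the preposition "for" of "applied", so the gap sits immediately after word 10 ("for").
Base order: Ravi insisted every coach had applied for the blueprint during the audit.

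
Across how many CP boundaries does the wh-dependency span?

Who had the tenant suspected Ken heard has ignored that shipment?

2

"who" is extracted from the subject of "ignored".
Boundaries crossed, outermost first: [Ø], [Ø] — 2 in total.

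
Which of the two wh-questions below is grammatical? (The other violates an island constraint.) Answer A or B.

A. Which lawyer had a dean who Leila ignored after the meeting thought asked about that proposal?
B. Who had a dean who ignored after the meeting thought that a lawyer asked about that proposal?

In B, the wh-phrase is extracted from inside a complex-NP island (relative clause) (introduced by "who"), which blocks movement.
In A, the extraction path crosses only that-complement boundaries, which are transparent.
So A is grammatical.

A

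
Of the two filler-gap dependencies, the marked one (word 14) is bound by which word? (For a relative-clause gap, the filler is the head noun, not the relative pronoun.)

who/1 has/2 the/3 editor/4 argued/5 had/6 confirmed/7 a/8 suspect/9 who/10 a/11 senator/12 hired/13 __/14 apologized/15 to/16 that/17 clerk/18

9

The marked gap is inside the relative clause, the direct object of "hired".
Its filler is the head noun "suspect" (via "who"), at word 9.
(The other dependency links word 1 to a gap after word 5.)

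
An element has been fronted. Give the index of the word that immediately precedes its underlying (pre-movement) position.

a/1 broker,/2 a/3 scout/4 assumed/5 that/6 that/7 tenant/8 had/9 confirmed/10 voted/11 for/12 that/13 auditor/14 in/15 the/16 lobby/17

The displaced element is "a broker" (word 2).
It is linked across 2 clause boundaries (that → Ø).
It functions as the subject of "voted", so the gap sits immediately after word 10 ("confirmed").
Base order: A scout assumed that that tenant had confirmed that a broker voted for that auditor in the lobby.

10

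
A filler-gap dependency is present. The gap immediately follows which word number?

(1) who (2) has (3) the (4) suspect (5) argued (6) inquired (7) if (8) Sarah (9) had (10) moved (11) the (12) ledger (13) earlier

The displaced element is "who" (word 1).
It is linked across 1 clause boundary (Ø).
It functions as the subject of "inquired", so the gap sits immediately after word 5 ("argued").
Base order: The suspect has argued that who inquired if Sarah had moved the ledger earlier.

5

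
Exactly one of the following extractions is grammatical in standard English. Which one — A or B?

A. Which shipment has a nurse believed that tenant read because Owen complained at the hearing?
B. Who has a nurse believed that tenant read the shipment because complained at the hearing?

In B, the wh-phrase is extracted from inside an adjunct island (introduced by "because"), which blocks movement.
In A, the extraction path crosses only that-complement boundaries, which are transparent.
So A is grammatical.

A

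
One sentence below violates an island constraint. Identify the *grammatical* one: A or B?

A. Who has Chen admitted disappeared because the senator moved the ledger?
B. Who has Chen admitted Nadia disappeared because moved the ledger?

In B, the wh-phrase is extracted from inside an adjunct island (introduced by "because"), which blocks movement.
In A, the extraction path crosses only that-complement boundaries, which are transparent.
So A is grammatical.

A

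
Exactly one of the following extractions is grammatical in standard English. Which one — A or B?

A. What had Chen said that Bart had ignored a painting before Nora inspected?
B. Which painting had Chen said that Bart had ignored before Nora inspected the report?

B

In A, the wh-phrase is extracted from inside an adjunct island (introduced by "before"), which blocks movement.
In B, the extraction path crosses only that-complement boundaries, which are transparent.
So B is grammatical.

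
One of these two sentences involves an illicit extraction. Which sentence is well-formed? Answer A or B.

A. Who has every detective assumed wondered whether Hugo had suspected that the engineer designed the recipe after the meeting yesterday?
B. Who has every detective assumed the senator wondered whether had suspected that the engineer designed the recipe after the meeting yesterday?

A

In B, the wh-phrase is extracted from inside a wh-island (introduced by "whether"), which blocks movement.
In A, the extraction path crosses only that-complement boundaries, which are transparent.
So A is grammatical.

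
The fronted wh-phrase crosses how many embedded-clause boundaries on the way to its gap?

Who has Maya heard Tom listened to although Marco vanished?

1

"who" is extracted from the PP object of "listened".
Boundaries crossed, outermost first: [Ø] — 1 in total.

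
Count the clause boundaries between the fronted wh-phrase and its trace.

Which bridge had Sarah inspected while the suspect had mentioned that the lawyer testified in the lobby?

0

"which bridge" originates inside the matrix clause — no clause boundary is crossed.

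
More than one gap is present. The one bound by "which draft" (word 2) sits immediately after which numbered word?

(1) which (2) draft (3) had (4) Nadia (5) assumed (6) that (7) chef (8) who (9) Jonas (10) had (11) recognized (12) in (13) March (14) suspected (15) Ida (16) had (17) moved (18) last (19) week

17

The displaced element is "which draft" (word 2).
It is linked across 2 clause boundaries (Ø → Ø).
It functions as the direct object of "moved", so the gap sits immediately after word 17 ("moved").
Base order: Nadia had assumed that chef who Jonas had recognized in March suspected Ida had moved which draft last week.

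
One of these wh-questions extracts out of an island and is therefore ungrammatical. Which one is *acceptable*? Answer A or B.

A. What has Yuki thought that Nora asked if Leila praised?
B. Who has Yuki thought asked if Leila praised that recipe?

B

In A, the wh-phrase is extracted from inside a wh-island (introduced by "if"), which blocks movement.
In B, the extraction path crosses only that-complement boundaries, which are transparent.
So B is grammatical.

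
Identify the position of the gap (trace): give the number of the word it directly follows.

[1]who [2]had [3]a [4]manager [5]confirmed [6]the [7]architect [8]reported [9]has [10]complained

8

The displaced element is "who" (word 1).
It is linked across 2 clause boundaries (Ø → Ø).
It functions as the subject of "complained", so the gap sits immediately after word 8 ("reported").
Base order: A manager had confirmed the architect reported that who has complained.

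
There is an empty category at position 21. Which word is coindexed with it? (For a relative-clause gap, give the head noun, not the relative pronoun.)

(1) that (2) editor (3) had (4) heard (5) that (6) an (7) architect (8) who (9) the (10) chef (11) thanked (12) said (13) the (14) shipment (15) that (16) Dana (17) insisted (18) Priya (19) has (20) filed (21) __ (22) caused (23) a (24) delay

The gap at 21 is the object of "filed", inside a relative clause.
The relative pronoun is "that" (word 15); it is bound by the head noun immediately before it.
Its filler is the head noun "shipment", at word 14.

14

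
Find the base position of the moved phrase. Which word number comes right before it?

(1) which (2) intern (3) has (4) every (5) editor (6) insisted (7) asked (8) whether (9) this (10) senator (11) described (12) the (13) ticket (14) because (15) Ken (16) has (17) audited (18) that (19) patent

6

The displaced element is "which intern" (word 2).
It is linked across 1 clause boundary (Ø).
It functions as the subject of "asked", so the gap sits immediately after word 6 ("insisted").
Base order: Every editor has insisted that which intern asked whether this senator described the ticket because Ken has audited that patent.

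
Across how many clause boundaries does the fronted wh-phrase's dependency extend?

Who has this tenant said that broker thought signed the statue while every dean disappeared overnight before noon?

2

"who" is extracted from the subject of "signed".
Boundaries crossed, outermost first: [Ø], [Ø] — 2 in total.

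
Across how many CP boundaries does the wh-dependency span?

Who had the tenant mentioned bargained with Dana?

1

"who" is extracted from the subject of "bargained".
Boundaries crossed, outermost first: [Ø] — 1 in total.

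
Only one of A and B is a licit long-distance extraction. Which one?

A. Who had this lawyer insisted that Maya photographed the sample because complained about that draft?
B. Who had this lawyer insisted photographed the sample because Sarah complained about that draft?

B

In A, the wh-phrase is extracted from inside an adjunct island (introduced by "because"), which blocks movement.
In B, the extraction path crosses only that-complement boundaries, which are transparent.
So B is grammatical.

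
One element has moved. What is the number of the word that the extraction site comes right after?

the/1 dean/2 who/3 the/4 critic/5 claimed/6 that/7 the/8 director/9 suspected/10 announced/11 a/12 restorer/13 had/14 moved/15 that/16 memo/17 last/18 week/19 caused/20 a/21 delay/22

The displaced element is "the dean" (word 2).
It is linked across 2 clause boundaries (that → Ø).
It functions as the subject of "announced", so the gap sits immediately after word 10 ("suspected").
Base order: The critic claimed that the director suspected the dean announced a restorer had moved that memo last week.

10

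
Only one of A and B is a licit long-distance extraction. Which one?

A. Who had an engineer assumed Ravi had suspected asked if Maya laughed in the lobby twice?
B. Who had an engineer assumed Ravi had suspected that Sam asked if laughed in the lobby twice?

In B, the wh-phrase is extracted from inside a wh-island (introduced by "if"), which blocks movement.
In A, the extraction path crosses only that-complement boundaries, which are transparent.
So A is grammatical.

A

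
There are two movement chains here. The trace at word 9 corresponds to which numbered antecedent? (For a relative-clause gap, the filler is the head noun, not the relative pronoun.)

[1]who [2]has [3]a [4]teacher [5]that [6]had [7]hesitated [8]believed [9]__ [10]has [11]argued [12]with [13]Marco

1

The marked gap is the subject of "argued".
Its filler is the fronted wh-phrase "who", at word 1.
(The other dependency links word 4 to a gap after word 5.)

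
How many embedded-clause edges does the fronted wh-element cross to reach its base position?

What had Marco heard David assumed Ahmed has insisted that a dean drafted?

"what" is extracted from the object of "drafted".
Boundaries crossed, outermost first: [Ø], [Ø], [that] — 3 in total.

3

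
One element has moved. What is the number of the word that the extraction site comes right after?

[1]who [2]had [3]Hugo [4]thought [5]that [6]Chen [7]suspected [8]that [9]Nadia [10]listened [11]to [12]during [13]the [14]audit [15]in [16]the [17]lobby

11

The displaced element is "who" (word 1).
It is linked across 2 clause boundaries (that → that).
It functions as the object of the preposition "to" of "listened", so the gap sits immediately after word 11 ("to").
Base order: Hugo had thought that Chen suspected that Nadia listened to who during the audit in the lobby.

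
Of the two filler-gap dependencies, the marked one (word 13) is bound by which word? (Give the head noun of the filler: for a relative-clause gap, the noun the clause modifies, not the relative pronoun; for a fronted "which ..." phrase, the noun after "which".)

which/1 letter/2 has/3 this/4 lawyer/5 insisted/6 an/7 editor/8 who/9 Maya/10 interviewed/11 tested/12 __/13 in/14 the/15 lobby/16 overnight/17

2

The marked gap is the direct object of "tested".
Its filler is the fronted wh-phrase "which letter", at word 2.
(The other dependency links word 8 to a gap after word 11.)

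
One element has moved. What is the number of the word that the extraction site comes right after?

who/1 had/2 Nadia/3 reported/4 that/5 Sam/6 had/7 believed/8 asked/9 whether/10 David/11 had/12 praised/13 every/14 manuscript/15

8

The displaced element is "who" (word 1).
It is linked across 2 clause boundaries (that → Ø).
It functions as the subject of "asked", so the gap sits immediately after word 8 ("believed").
Base order: Nadia had reported that Sam had believed that who asked whether David had praised every manuscript.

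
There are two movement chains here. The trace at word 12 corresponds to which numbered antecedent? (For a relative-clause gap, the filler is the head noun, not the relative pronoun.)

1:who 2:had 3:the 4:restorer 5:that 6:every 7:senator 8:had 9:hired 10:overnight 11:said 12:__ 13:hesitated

1

The marked gap is the subject of "hesitated".
Its filler is the fronted wh-phrase "who", at word 1.
(The other dependency links word 4 to a gap after word 9.)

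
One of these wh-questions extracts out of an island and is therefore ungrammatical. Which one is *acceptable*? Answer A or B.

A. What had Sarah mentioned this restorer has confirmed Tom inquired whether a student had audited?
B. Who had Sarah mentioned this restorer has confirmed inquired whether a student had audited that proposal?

In A, the wh-phrase is extracted from inside a wh-island (introduced by "whether"), which blocks movement.
In B, the extraction path crosses only that-complement boundaries, which are transparent.
So B is grammatical.

B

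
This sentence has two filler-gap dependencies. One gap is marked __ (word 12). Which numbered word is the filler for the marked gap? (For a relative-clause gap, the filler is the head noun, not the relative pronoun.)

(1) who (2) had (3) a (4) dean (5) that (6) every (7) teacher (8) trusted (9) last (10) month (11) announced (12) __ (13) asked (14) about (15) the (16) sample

The marked gap is the subject of "asked".
Its filler is the fronted wh-phrase "who", at word 1.
(The other dependency links word 4 to a gap after word 8.)

1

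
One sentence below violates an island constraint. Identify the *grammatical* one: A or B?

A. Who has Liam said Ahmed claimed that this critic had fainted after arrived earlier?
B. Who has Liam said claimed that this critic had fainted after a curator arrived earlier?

In A, the wh-phrase is extracted from inside an adjunct island (introduced by "after"), which blocks movement.
In B, the extraction path crosses only that-complement boundaries, which are transparent.
So B is grammatical.

B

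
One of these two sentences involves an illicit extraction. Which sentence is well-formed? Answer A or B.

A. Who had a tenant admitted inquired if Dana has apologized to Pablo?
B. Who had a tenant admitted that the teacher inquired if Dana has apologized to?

A

In B, the wh-phrase is extracted from inside a wh-island (introduced by "if"), which blocks movement.
In A, the extraction path crosses only that-complement boundaries, which are transparent.
So A is grammatical.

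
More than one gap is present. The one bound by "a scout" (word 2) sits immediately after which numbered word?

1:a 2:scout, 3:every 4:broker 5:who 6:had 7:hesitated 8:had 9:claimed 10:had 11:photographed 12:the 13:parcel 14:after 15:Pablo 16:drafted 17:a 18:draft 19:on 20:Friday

The displaced element is "a scout" (word 2).
It is linked across 1 clause boundary (Ø).
It functions as the subject of "photographed", so the gap sits immediately after word 9 ("claimed").
Base order: Every broker who had hesitated had claimed a scout had photographed the parcel after Pablo drafted a draft on Friday.

9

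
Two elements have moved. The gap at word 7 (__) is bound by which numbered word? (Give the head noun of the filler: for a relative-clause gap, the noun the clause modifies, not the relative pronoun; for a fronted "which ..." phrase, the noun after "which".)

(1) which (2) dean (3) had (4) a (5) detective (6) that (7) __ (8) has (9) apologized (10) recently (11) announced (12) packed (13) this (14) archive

5

The marked gap is inside the relative clause, the subject of "apologized".
Its filler is the head noun "detective" (via "that"), at word 5.
(The other dependency links word 2 to a gap after word 11.)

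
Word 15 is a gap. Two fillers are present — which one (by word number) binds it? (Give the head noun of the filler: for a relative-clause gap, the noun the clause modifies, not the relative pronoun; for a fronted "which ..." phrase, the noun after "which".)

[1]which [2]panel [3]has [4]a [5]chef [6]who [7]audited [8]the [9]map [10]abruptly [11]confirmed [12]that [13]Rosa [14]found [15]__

The marked gap is the direct object of "found".
Its filler is the fronted wh-phrase "which panel", at word 2.
(The other dependency links word 5 to a gap after word 6.)

2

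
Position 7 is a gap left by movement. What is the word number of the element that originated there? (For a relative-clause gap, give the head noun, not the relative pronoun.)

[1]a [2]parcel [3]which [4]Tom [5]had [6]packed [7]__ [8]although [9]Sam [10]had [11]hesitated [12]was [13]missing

2

The gap at 7 is the object of "packed", inside a relative clause.
The relative pronoun is "which" (word 3); it is bound by the head noun immediately before it.
Its filler is the head noun "parcel", at word 2.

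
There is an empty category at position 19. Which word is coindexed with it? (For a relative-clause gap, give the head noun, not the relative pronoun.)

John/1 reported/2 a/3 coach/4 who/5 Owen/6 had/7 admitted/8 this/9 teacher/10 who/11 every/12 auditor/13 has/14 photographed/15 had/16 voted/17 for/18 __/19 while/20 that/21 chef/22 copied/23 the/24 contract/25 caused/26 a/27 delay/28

4

The gap at 19 is the prepositional object of "voted", inside a relative clause.
The relative pronoun is "who" (word 5); it is bound by the head noun immediately before it.
Its filler is the head noun "coach", at word 4.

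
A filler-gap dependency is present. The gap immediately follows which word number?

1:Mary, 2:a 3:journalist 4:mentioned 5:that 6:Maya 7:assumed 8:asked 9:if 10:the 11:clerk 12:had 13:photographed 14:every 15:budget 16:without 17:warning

The displaced element is "Mary" (word 1).
It is linked across 2 clause boundaries (that → Ø).
It functions as the subject of "asked", so the gap sits immediately after word 7 ("assumed").
Base order: A journalist mentioned that Maya assumed that Mary asked if the clerk had photographed every budget without warning.

7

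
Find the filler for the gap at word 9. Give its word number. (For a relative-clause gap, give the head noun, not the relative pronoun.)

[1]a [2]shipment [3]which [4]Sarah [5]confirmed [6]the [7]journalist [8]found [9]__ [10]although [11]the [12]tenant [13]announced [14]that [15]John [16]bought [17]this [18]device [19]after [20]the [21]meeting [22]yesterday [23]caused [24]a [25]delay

2

The gap at 9 is the object of "found", inside a relative clause.
The relative pronoun is "which" (word 3); it is bound by the head noun immediately before it.
Its filler is the head noun "shipment", at word 2.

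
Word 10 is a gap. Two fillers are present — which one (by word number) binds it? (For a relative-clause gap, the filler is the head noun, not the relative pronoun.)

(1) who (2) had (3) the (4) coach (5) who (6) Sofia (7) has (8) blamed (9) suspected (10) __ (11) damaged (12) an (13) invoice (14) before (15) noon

1

The marked gap is the subject of "damaged".
Its filler is the fronted wh-phrase "who", at word 1.
(The other dependency links word 4 to a gap after word 8.)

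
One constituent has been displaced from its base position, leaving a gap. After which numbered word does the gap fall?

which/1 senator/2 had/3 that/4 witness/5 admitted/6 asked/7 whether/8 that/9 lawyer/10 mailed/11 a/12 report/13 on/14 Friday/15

The displaced element is "which senator" (word 2).
It is linked across 1 clause boundary (Ø).
It functions as the subject of "asked", so the gap sits immediately after word 6 ("admitted").
Base order: That witness had admitted that which senator asked whether that lawyer mailed a report on Friday.

6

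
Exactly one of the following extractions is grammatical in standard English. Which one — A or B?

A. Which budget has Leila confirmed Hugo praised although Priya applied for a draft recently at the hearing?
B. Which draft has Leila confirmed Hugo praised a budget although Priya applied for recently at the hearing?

A

In B, the wh-phrase is extracted from inside an adjunct island (introduced by "although"), which blocks movement.
In A, the extraction path crosses only that-complement boundaries, which are transparent.
So A is grammatical.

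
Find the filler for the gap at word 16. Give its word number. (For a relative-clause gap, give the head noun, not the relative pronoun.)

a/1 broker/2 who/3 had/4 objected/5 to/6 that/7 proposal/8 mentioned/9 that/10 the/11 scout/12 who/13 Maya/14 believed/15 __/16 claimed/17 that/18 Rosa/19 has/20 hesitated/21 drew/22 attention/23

The gap at 16 is the subject of "claimed", inside a relative clause.
The relative pronoun is "who" (word 13); it is bound by the head noun immediately before it.
Its filler is the head noun "scout", at word 12.

12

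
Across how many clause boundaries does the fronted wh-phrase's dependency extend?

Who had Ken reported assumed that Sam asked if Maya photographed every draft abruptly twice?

"who" is extracted from the subject of "assumed".
Boundaries crossed, outermost first: [Ø] — 1 in total.

1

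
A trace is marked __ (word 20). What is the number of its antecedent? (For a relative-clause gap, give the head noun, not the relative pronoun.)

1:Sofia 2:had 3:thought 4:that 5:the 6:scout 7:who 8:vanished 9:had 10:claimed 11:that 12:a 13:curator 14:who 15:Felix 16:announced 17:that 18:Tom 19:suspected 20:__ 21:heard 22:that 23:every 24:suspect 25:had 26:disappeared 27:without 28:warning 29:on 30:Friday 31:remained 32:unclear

13

The gap at 20 is the subject of "heard", inside a relative clause.
The relative pronoun is "who" (word 14); it is bound by the head noun immediately before it.
Its filler is the head noun "curator", at word 13.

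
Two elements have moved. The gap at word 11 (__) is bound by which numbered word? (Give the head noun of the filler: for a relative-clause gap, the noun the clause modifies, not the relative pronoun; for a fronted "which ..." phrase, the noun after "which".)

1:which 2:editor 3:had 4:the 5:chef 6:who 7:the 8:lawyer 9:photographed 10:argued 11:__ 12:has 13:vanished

The marked gap is the subject of "vanished".
Its filler is the fronted wh-phrase "which editor", at word 2.
(The other dependency links word 5 to a gap after word 9.)

2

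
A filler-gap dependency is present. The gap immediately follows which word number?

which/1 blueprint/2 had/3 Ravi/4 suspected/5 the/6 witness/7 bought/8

8

The displaced element is "which blueprint" (word 2).
It is linked across 1 clause boundary (Ø).
It functions as the direct object of "bought", so the gap sits immediately after word 8 ("bought").
Base order: Ravi had suspected the witness bought which blueprint.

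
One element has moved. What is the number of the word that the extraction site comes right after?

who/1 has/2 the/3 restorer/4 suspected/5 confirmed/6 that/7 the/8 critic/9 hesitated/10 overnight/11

The displaced element is "who" (word 1).
It is linked across 1 clause boundary (Ø).
It functions as the subject of "confirmed", so the gap sits immediately after word 5 ("suspected").
Base order: The restorer has suspected that who confirmed that the critic hesitated overnight.

5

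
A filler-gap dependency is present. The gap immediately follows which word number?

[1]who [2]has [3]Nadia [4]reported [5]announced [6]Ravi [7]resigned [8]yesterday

The displaced element is "who" (word 1).
It is linked across 1 clause boundary (Ø).
It functions as the subject of "announced", so the gap sits immediately after word 4 ("reported").
Base order: Nadia has reported that who announced Ravi resigned yesterday.

4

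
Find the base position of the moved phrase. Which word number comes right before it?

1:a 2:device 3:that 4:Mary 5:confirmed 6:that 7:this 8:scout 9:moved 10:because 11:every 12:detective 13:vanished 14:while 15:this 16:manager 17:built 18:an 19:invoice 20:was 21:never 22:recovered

9

The displaced element is "a device" (word 2).
It is linked across 1 clause boundary (that).
It functions as the direct object of "moved", so the gap sits immediately after word 9 ("moved").
Base order: Mary confirmed that this scout moved a device because every detective vanished while this manager built an invoice.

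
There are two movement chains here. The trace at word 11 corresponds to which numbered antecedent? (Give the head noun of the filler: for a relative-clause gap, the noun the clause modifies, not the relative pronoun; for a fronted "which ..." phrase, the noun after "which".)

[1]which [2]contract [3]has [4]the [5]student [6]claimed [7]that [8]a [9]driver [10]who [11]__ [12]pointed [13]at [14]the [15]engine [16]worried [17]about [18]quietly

The marked gap is inside the relative clause, the subject of "pointed".
Its filler is the head noun "driver" (via "who"), at word 9.
(The other dependency links word 2 to a gap after word 17.)

9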